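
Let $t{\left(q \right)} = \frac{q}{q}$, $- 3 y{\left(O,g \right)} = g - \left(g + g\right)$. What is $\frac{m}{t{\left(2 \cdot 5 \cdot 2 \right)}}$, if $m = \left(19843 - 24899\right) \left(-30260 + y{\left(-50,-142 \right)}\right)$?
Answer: $\frac{459701632}{3} \approx 1.5323 \cdot 10^{8}$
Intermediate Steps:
$y{\left(O,g \right)} = \frac{g}{3}$ ($y{\left(O,g \right)} = - \frac{g - \left(g + g\right)}{3} = - \frac{g - 2 g}{3} = - \frac{\left(-1\right) g}{3} = \frac{g}{3}$)
$t{\left(q \right)} = 1$
$m = \frac{459701632}{3}$ ($m = \left(19843 - 24899\right) \left(-30260 + \frac{1}{3} \left(-142\right)\right) = - 5056 \left(-30260 - \frac{142}{3}\right) = \left(-5056\right) \left(- \frac{90922}{3}\right) = \frac{459701632}{3} \approx 1.5323 \cdot 10^{8}$)
$\frac{m}{t{\left(2 \cdot 5 \cdot 2 \right)}} = \frac{459701632}{3 \cdot 1} = \frac{459701632}{3} \cdot 1 = \frac{459701632}{3}$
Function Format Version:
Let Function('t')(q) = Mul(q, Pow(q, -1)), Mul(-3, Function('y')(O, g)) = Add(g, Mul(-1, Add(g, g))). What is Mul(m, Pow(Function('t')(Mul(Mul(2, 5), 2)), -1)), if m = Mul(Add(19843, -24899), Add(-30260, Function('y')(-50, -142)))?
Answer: Rational(459701632, 3) ≈ 1.5323e+8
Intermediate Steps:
Function('y')(O, g) = Mul(Rational(1, 3), g) (Function('y')(O, g) = Mul(Rational(-1, 3), Add(g, Mul(-1, Add(g, g)))) = Mul(Rational(-1, 3), Add(g, Mul(-1, Mul(2, g)))) = Mul(Rational(-1, 3), Add(g, Mul(-2, g))) = Mul(Rational(-1, 3), Mul(-1, g)) = Mul(Rational(1, 3), g))
Function('t')(q) = 1
m = Rational(459701632, 3) (m = Mul(Add(19843, -24899), Add(-30260, Mul(Rational(1, 3), -142))) = Mul(-5056, Add(-30260, Rational(-142, 3))) = Mul(-5056, Rational(-90922, 3)) = Rational(459701632, 3) ≈ 1.5323e+8)
Mul(m, Pow(Function('t')(Mul(Mul(2, 5), 2)), -1)) = Mul(Rational(459701632, 3), Pow(1, -1)) = Mul(Rational(459701632, 3), 1) = Rational(459701632, 3)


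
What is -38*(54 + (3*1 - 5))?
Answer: -1976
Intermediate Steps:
-38*(54 + (3*1 - 5)) = -38*(54 + (3 - 5)) = -38*(54 - 2) = -38*52 = -1976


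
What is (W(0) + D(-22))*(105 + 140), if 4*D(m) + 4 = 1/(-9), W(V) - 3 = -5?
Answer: -26705/36 ≈ -741.81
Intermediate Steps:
W(V) = -2 (W(V) = 3 - 5 = -2)
D(m) = -37/36 (D(m) = -1 + (¼)/(-9) = -1 + (¼)*(-⅑) = -1 - 1/36 = -37/36)
(W(0) + D(-22))*(105 + 140) = (-2 - 37/36)*(105 + 140) = -109/36*245 = -26705/36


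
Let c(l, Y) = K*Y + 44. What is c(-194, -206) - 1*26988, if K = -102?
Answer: -5932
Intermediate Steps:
c(l, Y) = 44 - 102*Y (c(l, Y) = -102*Y + 44 = 44 - 102*Y)
c(-194, -206) - 1*26988 = (44 - 102*(-206)) - 1*26988 = (44 + 21012) - 26988 = 21056 - 26988 = -5932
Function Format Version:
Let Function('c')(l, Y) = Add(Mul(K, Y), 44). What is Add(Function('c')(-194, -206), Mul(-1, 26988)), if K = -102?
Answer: -5932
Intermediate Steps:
Function('c')(l, Y) = Add(44, Mul(-102, Y)) (Function('c')(l, Y) = Add(Mul(-102, Y), 44) = Add(44, Mul(-102, Y)))
Add(Function('c')(-194, -206), Mul(-1, 26988)) = Add(Add(44, Mul(-102, -206)), Mul(-1, 26988)) = Add(Add(44, 21012), -26988) = Add(21056, -26988) = -5932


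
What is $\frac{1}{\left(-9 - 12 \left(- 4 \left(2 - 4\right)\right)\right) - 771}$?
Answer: $- \frac{1}{876} \approx -0.0011416$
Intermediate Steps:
$\frac{1}{\left(-9 - 12 \left(- 4 \left(2 - 4\right)\right)\right) - 771} = \frac{1}{\left(-9 - 12 \left(\left(-4\right) \left(-2\right)\right)\right) - 771} = \frac{1}{\left(-9 - 96\right) - 771} = \frac{1}{-105 - 771} = \frac{1}{-876} = - \frac{1}{876}$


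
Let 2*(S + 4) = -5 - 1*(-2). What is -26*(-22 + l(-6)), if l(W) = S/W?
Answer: 3289/6 ≈ 548.17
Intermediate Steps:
S = -11/2 (S = -4 + (-5 - 1*(-2))/2 = -4 + (-5 + 2)/2 = -4 + (½)*(-3) = -4 - 3/2 = -11/2 ≈ -5.5000)
l(W) = -11/(2*W)
-26*(-22 + l(-6)) = -26*(-22 - 11/2/(-6)) = -26*(-22 - 11/2*(-⅙)) = -26*(-22 + 11/12) = -26*(-253/12) = 3289/6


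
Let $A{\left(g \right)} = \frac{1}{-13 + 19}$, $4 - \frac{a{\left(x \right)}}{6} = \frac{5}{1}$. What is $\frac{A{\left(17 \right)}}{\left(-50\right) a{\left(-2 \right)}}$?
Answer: $\frac{1}{1800} \approx 0.00055556$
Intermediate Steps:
$a{\left(x \right)} = -6$ ($a{\left(x \right)} = 24 - 6 \cdot \frac{5}{1} = 24 - 6 \cdot 5 \cdot 1 = 24 - 30 = -6$)
$A{\left(g \right)} = \frac{1}{6}$
$\frac{A{\left(17 \right)}}{\left(-50\right) a{\left(-2 \right)}} = \frac{1}{6 \left(\left(-50\right) \left(-6\right)\right)} = \frac{1}{6 \cdot 300} = \frac{1}{6} \cdot \frac{1}{300} = \frac{1}{1800}$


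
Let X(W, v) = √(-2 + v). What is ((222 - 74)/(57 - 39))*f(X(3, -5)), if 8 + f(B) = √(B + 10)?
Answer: -592/9 + 74*√(10 + I*√7)/9 ≈ -39.554 + 3.4104*I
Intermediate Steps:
f(B) = -8 + √(10 + B) (f(B) = -8 + √(B + 10) = -8 + √(10 + B))
((222 - 74)/(57 - 39))*f(X(3, -5)) = ((222 - 74)/(57 - 39))*(-8 + √(10 + √(-2 - 5))) = (148/18)*(-8 + √(10 + √(-7))) = (148*(1/18))*(-8 + √(10 + I*√7)) = 74*(-8 + √(10 + I*√7))/9 = -592/9 + 74*√(10 + I*√7)/9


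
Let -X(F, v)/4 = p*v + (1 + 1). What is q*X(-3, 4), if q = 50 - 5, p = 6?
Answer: -4680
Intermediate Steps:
q = 45
X(F, v) = -8 - 24*v (X(F, v) = -4*(6*v + (1 + 1)) = -4*(6*v + 2) = -4*(2 + 6*v) = -8 - 24*v)
q*X(-3, 4) = 45*(-8 - 24*4) = 45*(-8 - 96) = 45*(-104) = -4680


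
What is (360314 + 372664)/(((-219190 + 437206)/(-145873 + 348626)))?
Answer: 8256304913/12112 ≈ 6.8166e+5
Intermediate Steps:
(360314 + 372664)/(((-219190 + 437206)/(-145873 + 348626))) = 732978/((218016/202753)) = 732978/((218016*(1/202753))) = 732978/(218016/202753) = 732978*(202753/218016) = 8256304913/12112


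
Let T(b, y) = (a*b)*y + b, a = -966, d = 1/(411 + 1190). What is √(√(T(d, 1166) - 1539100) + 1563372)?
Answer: √(4007236673772 + 1601*I*√3946825953455)/1601 ≈ 1250.3 + 0.49622*I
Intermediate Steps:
d = 1/1601 ≈ 0.00062461
T(b, y) = b - 966*b*y (T(b, y) = (-966*b)*y + b = -966*b*y + b = b - 966*b*y)
√(√(T(d, 1166) - 1539100) + 1563372) = √(√((1 - 966*1166)/1601 - 1539100) + 1563372) = √(√((1 - 1126356)/1601 - 1539100) + 1563372) = √(√((1/1601)*(-1126355) - 1539100) + 1563372) = √(√(-1126355/1601 - 1539100) + 1563372) = √(√(-2465225455/1601) + 1563372) = √(I*√3946825953455/1601 + 1563372) = √(1563372 + I*√3946825953455/1601)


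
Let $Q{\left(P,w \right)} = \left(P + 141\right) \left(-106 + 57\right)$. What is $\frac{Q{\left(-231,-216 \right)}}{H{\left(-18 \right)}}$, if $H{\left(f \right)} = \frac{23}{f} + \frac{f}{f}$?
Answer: $-15876$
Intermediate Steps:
$H{\left(f \right)} = 1 + \frac{23}{f}$ ($H{\left(f \right)} = \frac{23}{f} + 1 = 1 + \frac{23}{f}$)
$Q{\left(P,w \right)} = -6909 - 49 P$ ($Q{\left(P,w \right)} = \left(141 + P\right) \left(-49\right) = -6909 - 49 P$)
$\frac{Q{\left(-231,-216 \right)}}{H{\left(-18 \right)}} = \frac{-6909 - -11319}{\frac{1}{-18} \left(23 - 18\right)} = \frac{-6909 + 11319}{\left(- \frac{1}{18}\right) 5} = \frac{4410}{- \frac{5}{18}} = 4410 \left(- \frac{18}{5}\right) = -15876$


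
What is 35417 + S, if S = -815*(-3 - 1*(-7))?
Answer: 32157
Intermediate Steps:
S = -3260 (S = -815*(-3 + 7) = -815*4 = -3260)
35417 + S = 35417 - 3260 = 32157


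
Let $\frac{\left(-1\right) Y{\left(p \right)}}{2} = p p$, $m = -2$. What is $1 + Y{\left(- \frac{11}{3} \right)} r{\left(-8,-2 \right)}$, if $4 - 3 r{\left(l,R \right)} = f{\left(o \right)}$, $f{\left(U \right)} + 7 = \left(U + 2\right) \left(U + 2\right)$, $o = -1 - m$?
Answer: $- \frac{457}{27} \approx -16.926$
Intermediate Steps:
$Y{\left(p \right)} = - 2 p^{2}$ ($Y{\left(p \right)} = - 2 p p = - 2 p^{2}$)
$o = 1$ ($o = -1 - -2 = -1 + 2 = 1$)
$f{\left(U \right)} = -7 + \left(2 + U\right)^{2}$ ($f{\left(U \right)} = -7 + \left(U + 2\right) \left(U + 2\right) = -7 + \left(2 + U\right) \left(2 + U\right) = -7 + \left(2 + U\right)^{2}$)
$r{\left(l,R \right)} = \frac{2}{3}$ ($r{\left(l,R \right)} = \frac{4}{3} - \frac{-7 + \left(2 + 1\right)^{2}}{3} = \frac{4}{3} - \frac{-7 + 3^{2}}{3} = \frac{4}{3} - \frac{-7 + 9}{3} = \frac{4}{3} - \frac{2}{3} = \frac{2}{3}$)
$1 + Y{\left(- \frac{11}{3} \right)} r{\left(-8,-2 \right)} = 1 + - 2 \left(- \frac{11}{3}\right)^{2} \cdot \frac{2}{3} = 1 + \left(-2\right) \frac{121}{9} \cdot \frac{2}{3} = 1 - \frac{484}{27} = - \frac{457}{27}$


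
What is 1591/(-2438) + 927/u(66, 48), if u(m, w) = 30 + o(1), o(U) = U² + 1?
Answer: 1104557/39008 ≈ 28.316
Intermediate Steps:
o(U) = 1 + U²
u(m, w) = 32 (u(m, w) = 30 + (1 + 1²) = 30 + (1 + 1) = 30 + 2 = 32)
1591/(-2438) + 927/u(66, 48) = 1591/(-2438) + 927/32 = 1591*(-1/2438) + 927*(1/32) = -1591/2438 + 927/32 = 1104557/39008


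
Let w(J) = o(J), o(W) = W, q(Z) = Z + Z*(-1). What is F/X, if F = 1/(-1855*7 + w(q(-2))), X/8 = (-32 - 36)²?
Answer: -1/480341120 ≈ -2.0819e-9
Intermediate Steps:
q(Z) = 0 (q(Z) = Z - Z = 0)
w(J) = J
X = 36992 (X = 8*(-32 - 36)² = 8*(-68)² = 8*4624 = 36992)
F = -1/12985 (F = 1/(-1855*7 + 0) = 1/(-12985 + 0) = 1/(-12985) = -1/12985 ≈ -7.7012e-5)
F/X = -1/12985/36992 = -1/12985*1/36992 = -1/480341120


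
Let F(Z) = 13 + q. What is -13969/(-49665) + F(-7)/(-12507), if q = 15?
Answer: 5252111/18823035 ≈ 0.27903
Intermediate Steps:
F(Z) = 28 (F(Z) = 13 + 15 = 28)
-13969/(-49665) + F(-7)/(-12507) = -13969/(-49665) + 28/(-12507) = -13969*(-1/49665) + 28*(-1/12507) = 13969/49665 - 28/12507 = 5252111/18823035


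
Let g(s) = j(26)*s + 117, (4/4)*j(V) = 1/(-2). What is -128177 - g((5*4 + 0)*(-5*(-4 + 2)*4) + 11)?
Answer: -255777/2 ≈ -1.2789e+5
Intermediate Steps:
j(V) = -½ (j(V) = 1/(-2) = -½)
g(s) = 117 - s/2 (g(s) = -s/2 + 117 = 117 - s/2)
-128177 - g((5*4 + 0)*(-5*(-4 + 2)*4) + 11) = -128177 - (117 - ((5*4 + 0)*(-5*(-4 + 2)*4) + 11)/2) = -128177 - (117 - ((20 + 0)*(-(-10)*4) + 11)/2) = -128177 - (117 - (20*(-5*(-8)) + 11)/2) = -128177 - (117 - (20*40 + 11)/2) = -128177 - (117 - (800 + 11)/2) = -128177 - (117 - ½*811) = -128177 - (117 - 811/2) = -128177 - 1*(-577/2) = -128177 + 577/2 = -255777/2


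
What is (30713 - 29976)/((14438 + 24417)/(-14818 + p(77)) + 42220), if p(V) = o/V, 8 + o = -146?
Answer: 114972/6585911 ≈ 0.017457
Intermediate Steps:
o = -154 (o = -8 - 146 = -154)
p(V) = -154/V
(30713 - 29976)/((14438 + 24417)/(-14818 + p(77)) + 42220) = (30713 - 29976)/((14438 + 24417)/(-14818 - 154/77) + 42220) = 737/(38855/(-14818 - 154*1/77) + 42220) = 737/(38855/(-14818 - 2) + 42220) = 737/(38855/(-14820) + 42220) = 737/(38855*(-1/14820) + 42220) = 737/(-409/156 + 42220) = 737/(6585911/156) = 737*(156/6585911) = 114972/6585911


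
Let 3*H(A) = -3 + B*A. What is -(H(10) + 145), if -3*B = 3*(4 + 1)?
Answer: -382/3 ≈ -127.33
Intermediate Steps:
B = -5 (B = -(4 + 1) = -5 ≈ -5.0000)
H(A) = -1 - 5*A/3 (H(A) = (-3 - 5*A)/3 = -1 - 5*A/3)
-(H(10) + 145) = -((-1 - 5/3*10) + 145) = -((-1 - 50/3) + 145) = -(-53/3 + 145) = -1*382/3 = -382/3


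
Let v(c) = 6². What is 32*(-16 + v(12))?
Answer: 640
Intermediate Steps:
v(c) = 36
32*(-16 + v(12)) = 32*(-16 + 36) = 32*20 = 640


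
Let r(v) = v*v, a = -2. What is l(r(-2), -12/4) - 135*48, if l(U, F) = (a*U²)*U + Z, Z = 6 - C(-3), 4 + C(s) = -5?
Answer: -6593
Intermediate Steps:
C(s) = -9 (C(s) = -4 - 5 = -9)
r(v) = v²
Z = 15 (Z = 6 - 1*(-9) = 6 + 9 = 15)
l(U, F) = 15 - 2*U³ (l(U, F) = (-2*U²)*U + 15 = -2*U³ + 15 = 15 - 2*U³)
l(r(-2), -12/4) - 135*48 = (15 - 2*((-2)²)³) - 135*48 = (15 - 2*4³) - 6480 = (15 - 2*64) - 6480 = (15 - 128) - 6480 = -113 - 6480 = -6593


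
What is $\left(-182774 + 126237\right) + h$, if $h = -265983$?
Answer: $-322520$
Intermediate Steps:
$\left(-182774 + 126237\right) + h = \left(-182774 + 126237\right) - 265983 = -56537 - 265983 = -322520$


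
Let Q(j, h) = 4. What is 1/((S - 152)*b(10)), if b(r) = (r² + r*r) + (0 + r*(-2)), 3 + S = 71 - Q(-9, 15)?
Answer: -1/15840 ≈ -6.3131e-5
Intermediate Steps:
S = 64 (S = -3 + (71 - 1*4) = -3 + (71 - 4) = -3 + 67 = 64)
b(r) = -2*r + 2*r² (b(r) = (r² + r²) + (0 - 2*r) = 2*r² - 2*r = -2*r + 2*r²)
1/((S - 152)*b(10)) = 1/((64 - 152)*(2*10*(-1 + 10))) = 1/(-176*10*9) = 1/(-88*180) = 1/(-15840) = -1/15840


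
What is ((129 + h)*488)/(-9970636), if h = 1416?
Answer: -188490/2492659 ≈ -0.075618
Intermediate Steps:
((129 + h)*488)/(-9970636) = ((129 + 1416)*488)/(-9970636) = (1545*488)*(-1/9970636) = 753960*(-1/9970636) = -188490/2492659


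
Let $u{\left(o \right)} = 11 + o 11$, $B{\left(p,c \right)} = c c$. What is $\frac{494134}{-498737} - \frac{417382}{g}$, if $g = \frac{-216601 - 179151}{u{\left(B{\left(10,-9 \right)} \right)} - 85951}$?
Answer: $- \frac{1264594467027781}{14098297516} \approx -89698.0$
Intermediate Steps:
$B{\left(p,c \right)} = c^{2}$
$u{\left(o \right)} = 11 + 11 o$
$g = \frac{395752}{85049}$ ($g = \frac{-216601 - 179151}{\left(11 + 11 \left(-9\right)^{2}\right) - 85951} = - \frac{395752}{\left(11 + 11 \cdot 81\right) - 85951} = - \frac{395752}{\left(11 + 891\right) - 85951} = - \frac{395752}{902 - 85951} = - \frac{395752}{-85049} = \left(-395752\right) \left(- \frac{1}{85049}\right) = \frac{395752}{85049} \approx 4.6532$)
$\frac{494134}{-498737} - \frac{417382}{g} = \frac{494134}{-498737} - \frac{417382}{\frac{395752}{85049}} = 494134 \left(- \frac{1}{498737}\right) - \frac{2535565837}{28268} = - \frac{494134}{498737} - \frac{2535565837}{28268} = - \frac{1264594467027781}{14098297516}$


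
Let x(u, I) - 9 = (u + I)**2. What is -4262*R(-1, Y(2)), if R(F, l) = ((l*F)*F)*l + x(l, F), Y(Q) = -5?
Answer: -298340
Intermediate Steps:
x(u, I) = 9 + (I + u)**2 (x(u, I) = 9 + (u + I)**2 = 9 + (I + u)**2)
R(F, l) = 9 + (F + l)**2 + F**2*l**2 (R(F, l) = ((l*F)*F)*l + (9 + (F + l)**2) = ((F*l)*F)*l + (9 + (F + l)**2) = (l*F**2)*l + (9 + (F + l)**2) = F**2*l**2 + (9 + (F + l)**2) = 9 + (F + l)**2 + F**2*l**2)
-4262*R(-1, Y(2)) = -4262*(9 + (-1 - 5)**2 + (-1)**2*(-5)**2) = -4262*(9 + (-6)**2 + 1*25) = -4262*(9 + 36 + 25) = -4262*70 = -298340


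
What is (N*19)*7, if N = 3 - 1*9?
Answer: -798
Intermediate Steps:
N = -6 (N = 3 - 9 = -6)
(N*19)*7 = -6*19*7 = -114*7 = -798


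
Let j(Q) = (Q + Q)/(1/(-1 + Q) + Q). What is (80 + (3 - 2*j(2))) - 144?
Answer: -191/3 ≈ -63.667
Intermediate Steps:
j(Q) = 2*Q/(Q + 1/(-1 + Q)) (j(Q) = (2*Q)/(Q + 1/(-1 + Q)) = 2*Q/(Q + 1/(-1 + Q)))
(80 + (3 - 2*j(2))) - 144 = (80 + (3 - 4*2*(-1 + 2)/(1 + 2² - 1*2))) - 144 = (80 + (3 - 4*2/(1 + 4 - 2))) - 144 = (80 + (3 - 4*2/3)) - 144 = (80 + (3 - 2*4/3)) - 144 = (80 + (3 - 8/3)) - 144 = (80 + ⅓) - 144 = 241/3 - 144 = -191/3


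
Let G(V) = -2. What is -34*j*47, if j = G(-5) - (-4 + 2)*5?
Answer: -12784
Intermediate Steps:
j = 8 (j = -2 - (-4 + 2)*5 = -2 - (-2)*5 = -2 - 1*(-10) = -2 + 10 = 8)
-34*j*47 = -34*8*47 = -272*47 = -12784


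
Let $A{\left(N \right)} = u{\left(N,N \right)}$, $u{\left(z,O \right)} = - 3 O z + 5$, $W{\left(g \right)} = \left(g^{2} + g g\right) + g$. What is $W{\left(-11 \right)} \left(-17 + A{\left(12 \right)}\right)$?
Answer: $-102564$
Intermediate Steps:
$W{\left(g \right)} = g + 2 g^{2}$ ($W{\left(g \right)} = \left(g^{2} + g^{2}\right) + g = 2 g^{2} + g = g + 2 g^{2}$)
$u{\left(z,O \right)} = 5 - 3 O z$ ($u{\left(z,O \right)} = - 3 O z + 5 = 5 - 3 O z$)
$A{\left(N \right)} = 5 - 3 N^{2}$ ($A{\left(N \right)} = 5 - 3 N N = 5 - 3 N^{2}$)
$W{\left(-11 \right)} \left(-17 + A{\left(12 \right)}\right) = - 11 \left(1 + 2 \left(-11\right)\right) \left(-17 + \left(5 - 3 \cdot 12^{2}\right)\right) = - 11 \left(1 - 22\right) \left(-17 + \left(5 - 432\right)\right) = \left(-11\right) \left(-21\right) \left(-17 + \left(5 - 432\right)\right) = 231 \left(-17 - 427\right) = 231 \left(-444\right) = -102564$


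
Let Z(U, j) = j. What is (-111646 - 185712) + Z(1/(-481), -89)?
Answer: -297447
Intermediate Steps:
(-111646 - 185712) + Z(1/(-481), -89) = (-111646 - 185712) - 89 = -297358 - 89 = -297447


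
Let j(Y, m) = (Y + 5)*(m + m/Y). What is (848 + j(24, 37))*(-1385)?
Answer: -65340145/24 ≈ -2.7225e+6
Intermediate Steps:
j(Y, m) = (5 + Y)*(m + m/Y)
(848 + j(24, 37))*(-1385) = (848 + 37*(5 + 24*(6 + 24))/24)*(-1385) = (848 + 37*(1/24)*(5 + 24*30))*(-1385) = (848 + 37*(1/24)*(5 + 720))*(-1385) = (848 + 37*(1/24)*725)*(-1385) = (848 + 26825/24)*(-1385) = (47177/24)*(-1385) = -65340145/24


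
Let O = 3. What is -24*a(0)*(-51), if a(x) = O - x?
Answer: 3672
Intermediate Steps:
a(x) = 3 - x
-24*a(0)*(-51) = -24*(3 - 1*0)*(-51) = -24*(3 + 0)*(-51) = -24*3*(-51) = -72*(-51) = 3672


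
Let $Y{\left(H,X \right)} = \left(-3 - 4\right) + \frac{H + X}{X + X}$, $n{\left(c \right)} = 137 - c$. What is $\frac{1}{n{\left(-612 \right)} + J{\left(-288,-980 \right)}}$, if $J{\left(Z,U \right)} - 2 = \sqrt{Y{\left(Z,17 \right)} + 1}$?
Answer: $\frac{25534}{19176509} - \frac{5 i \sqrt{646}}{19176509} \approx 0.0013315 - 6.627 \cdot 10^{-6} i$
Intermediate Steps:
$Y{\left(H,X \right)} = -7 + \frac{H + X}{2 X}$
$J{\left(Z,U \right)} = 2 + \sqrt{- \frac{11}{2} + \frac{Z}{34}}$ ($J{\left(Z,U \right)} = 2 + \sqrt{\frac{Z - 221}{2 \cdot 17} + 1} = 2 + \sqrt{\frac{1}{2} \cdot \frac{1}{17} \left(Z - 221\right) + 1} = 2 + \sqrt{\frac{1}{2} \cdot \frac{1}{17} \left(-221 + Z\right) + 1} = 2 + \sqrt{\left(- \frac{13}{2} + \frac{Z}{34}\right) + 1} = 2 + \sqrt{- \frac{11}{2} + \frac{Z}{34}}$)
$\frac{1}{n{\left(-612 \right)} + J{\left(-288,-980 \right)}} = \frac{1}{\left(137 - -612\right) + \left(2 + \frac{\sqrt{-6358 + 34 \left(-288\right)}}{34}\right)} = \frac{1}{\left(137 + 612\right) + \left(2 + \frac{\sqrt{-6358 - 9792}}{34}\right)} = \frac{1}{749 + \left(2 + \frac{\sqrt{-16150}}{34}\right)} = \frac{1}{749 + \left(2 + \frac{5 i \sqrt{646}}{34}\right)} = \frac{1}{751 + \frac{5 i \sqrt{646}}{34}}$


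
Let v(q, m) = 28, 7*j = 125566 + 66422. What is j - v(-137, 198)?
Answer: 191792/7 ≈ 27399.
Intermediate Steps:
j = 191988/7 (j = (125566 + 66422)/7 = (⅐)*191988 = 191988/7 ≈ 27427.)
j - v(-137, 198) = 191988/7 - 1*28 = 191988/7 - 28 = 191792/7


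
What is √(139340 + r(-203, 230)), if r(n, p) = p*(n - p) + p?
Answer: 2*√9995 ≈ 199.95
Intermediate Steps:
r(n, p) = p + p*(n - p)
√(139340 + r(-203, 230)) = √(139340 + 230*(1 - 203 - 1*230)) = √(139340 + 230*(1 - 203 - 230)) = √(139340 + 230*(-432)) = √(139340 - 99360) = √39980 = 2*√9995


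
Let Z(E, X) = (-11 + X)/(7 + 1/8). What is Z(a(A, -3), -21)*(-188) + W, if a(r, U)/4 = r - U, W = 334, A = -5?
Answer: 67166/57 ≈ 1178.4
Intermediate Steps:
a(r, U) = -4*U + 4*r (a(r, U) = 4*(r - U) = -4*U + 4*r)
Z(E, X) = -88/57 + 8*X/57 (Z(E, X) = (-11 + X)/(7 + ⅛) = (-11 + X)/(57/8) = (-11 + X)*(8/57) = -88/57 + 8*X/57)
Z(a(A, -3), -21)*(-188) + W = (-88/57 + (8/57)*(-21))*(-188) + 334 = (-88/57 - 56/19)*(-188) + 334 = -256/57*(-188) + 334 = 48128/57 + 334 = 67166/57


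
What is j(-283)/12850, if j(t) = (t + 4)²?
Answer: 77841/12850 ≈ 6.0577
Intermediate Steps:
j(t) = (4 + t)²
j(-283)/12850 = (4 - 283)²/12850 = (-279)²*(1/12850) = 77841*(1/12850) = 77841/12850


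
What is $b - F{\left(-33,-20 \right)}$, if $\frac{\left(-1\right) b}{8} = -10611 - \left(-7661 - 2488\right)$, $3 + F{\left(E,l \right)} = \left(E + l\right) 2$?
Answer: $3805$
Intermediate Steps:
$F{\left(E,l \right)} = -3 + 2 E + 2 l$ ($F{\left(E,l \right)} = -3 + \left(E + l\right) 2 = -3 + \left(2 E + 2 l\right) = -3 + 2 E + 2 l$)
$b = 3696$ ($b = - 8 \left(-10611 - \left(-7661 - 2488\right)\right) = - 8 \left(-10611 - -10149\right) = - 8 \left(-10611 + 10149\right) = \left(-8\right) \left(-462\right) = 3696$)
$b - F{\left(-33,-20 \right)} = 3696 - \left(-3 + 2 \left(-33\right) + 2 \left(-20\right)\right) = 3696 - \left(-3 - 66 - 40\right) = 3696 - -109 = 3696 + 109 = 3805$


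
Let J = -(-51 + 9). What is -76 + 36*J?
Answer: 1436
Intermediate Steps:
J = 42 (J = -1*(-42) = 42)
-76 + 36*J = -76 + 36*42 = -76 + 1512 = 1436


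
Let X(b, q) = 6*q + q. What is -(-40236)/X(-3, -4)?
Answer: -1437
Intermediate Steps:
X(b, q) = 7*q
-(-40236)/X(-3, -4) = -(-40236)/(7*(-4)) = -(-40236)/(-28) = -(-40236)*(-1)/28 = -5748*¼ = -1437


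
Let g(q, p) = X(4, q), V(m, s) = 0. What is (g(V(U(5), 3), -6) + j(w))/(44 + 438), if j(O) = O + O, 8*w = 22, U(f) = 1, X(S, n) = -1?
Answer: 9/964 ≈ 0.0093361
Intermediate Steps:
g(q, p) = -1
w = 11/4 (w = (1/8)*22 = 11/4 ≈ 2.7500)
j(O) = 2*O
(g(V(U(5), 3), -6) + j(w))/(44 + 438) = (-1 + 2*(11/4))/(44 + 438) = (-1 + 11/2)/482 = (9/2)*(1/482) = 9/964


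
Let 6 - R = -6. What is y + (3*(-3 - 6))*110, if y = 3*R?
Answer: -2934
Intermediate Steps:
R = 12 (R = 6 - 1*(-6) = 6 + 6 = 12)
y = 36 (y = 3*12 = 36)
y + (3*(-3 - 6))*110 = 36 + (3*(-3 - 6))*110 = 36 + (3*(-9))*110 = 36 - 27*110 = 36 - 2970 = -2934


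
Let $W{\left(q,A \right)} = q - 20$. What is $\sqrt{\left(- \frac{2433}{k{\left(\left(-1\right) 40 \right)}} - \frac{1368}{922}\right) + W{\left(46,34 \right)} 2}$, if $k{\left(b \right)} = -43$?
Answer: $\frac{\sqrt{42084169531}}{19823} \approx 10.349$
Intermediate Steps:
$W{\left(q,A \right)} = -20 + q$
$\sqrt{\left(- \frac{2433}{k{\left(\left(-1\right) 40 \right)}} - \frac{1368}{922}\right) + W{\left(46,34 \right)} 2} = \sqrt{\left(- \frac{2433}{-43} - \frac{1368}{922}\right) + \left(-20 + 46\right) 2} = \sqrt{\left(\left(-2433\right) \left(- \frac{1}{43}\right) - \frac{684}{461}\right) + 26 \cdot 2} = \sqrt{\left(\frac{2433}{43} - \frac{684}{461}\right) + 52} = \sqrt{\frac{1092201}{19823} + 52} = \sqrt{\frac{2122997}{19823}} = \frac{\sqrt{42084169531}}{19823}$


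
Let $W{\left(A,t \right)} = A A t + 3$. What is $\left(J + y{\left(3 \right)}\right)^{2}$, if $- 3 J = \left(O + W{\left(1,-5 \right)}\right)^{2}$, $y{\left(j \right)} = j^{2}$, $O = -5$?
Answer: $\frac{484}{9} \approx 53.778$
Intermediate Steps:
$W{\left(A,t \right)} = 3 + t A^{2}$ ($W{\left(A,t \right)} = A^{2} t + 3 = t A^{2} + 3 = 3 + t A^{2}$)
$J = - \frac{49}{3}$ ($J = - \frac{\left(-5 + \left(3 - 5 \cdot 1^{2}\right)\right)^{2}}{3} = - \frac{\left(-5 + \left(3 - 5\right)\right)^{2}}{3} = - \frac{\left(-5 - 2\right)^{2}}{3} = - \frac{\left(-7\right)^{2}}{3} = \left(- \frac{1}{3}\right) 49 = - \frac{49}{3} \approx -16.333$)
$\left(J + y{\left(3 \right)}\right)^{2} = \left(- \frac{49}{3} + 3^{2}\right)^{2} = \left(- \frac{49}{3} + 9\right)^{2} = \left(- \frac{22}{3}\right)^{2} = \frac{484}{9}$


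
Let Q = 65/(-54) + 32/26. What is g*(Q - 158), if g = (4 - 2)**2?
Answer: -221794/351 ≈ -631.89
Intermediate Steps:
g = 4 (g = 2**2 = 4)
Q = 19/702 (Q = 65*(-1/54) + 32*(1/26) = -65/54 + 16/13 = 19/702 ≈ 0.027066)
g*(Q - 158) = 4*(19/702 - 158) = 4*(-110897/702) = -221794/351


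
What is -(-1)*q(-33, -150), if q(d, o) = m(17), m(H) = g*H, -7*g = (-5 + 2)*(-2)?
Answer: -102/7 ≈ -14.571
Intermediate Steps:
g = -6/7 (g = -(-5 + 2)*(-2)/7 = -(-3)*(-2)/7 = -⅐*6 = -6/7 ≈ -0.85714)
m(H) = -6*H/7
q(d, o) = -102/7 (q(d, o) = -6/7*17 = -102/7)
-(-1)*q(-33, -150) = -(-1)*(-102)/7 = -1*102/7 = -102/7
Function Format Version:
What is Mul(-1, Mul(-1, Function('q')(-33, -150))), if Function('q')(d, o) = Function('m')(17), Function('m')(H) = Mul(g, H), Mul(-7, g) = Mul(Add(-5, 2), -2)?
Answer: Rational(-102, 7) ≈ -14.571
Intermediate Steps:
g = Rational(-6, 7) (g = Mul(Rational(-1, 7), Mul(Add(-5, 2), -2)) = Mul(Rational(-1, 7), Mul(-3, -2)) = Mul(Rational(-1, 7), 6) = Rational(-6, 7) ≈ -0.85714)
Function('m')(H) = Mul(Rational(-6, 7), H)
Function('q')(d, o) = Rational(-102, 7) (Function('q')(d, o) = Mul(Rational(-6, 7), 17) = Rational(-102, 7))
Mul(-1, Mul(-1, Function('q')(-33, -150))) = Mul(-1, Mul(-1, Rational(-102, 7))) = Mul(-1, Rational(102, 7)) = Rational(-102, 7)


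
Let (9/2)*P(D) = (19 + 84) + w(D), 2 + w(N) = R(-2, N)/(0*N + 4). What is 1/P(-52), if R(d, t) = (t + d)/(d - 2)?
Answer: 36/835 ≈ 0.043114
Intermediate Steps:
R(d, t) = (d + t)/(-2 + d)
w(N) = -15/8 - N/16 (w(N) = -2 + ((-2 + N)/(-2 - 2))/(0*N + 4) = -2 + ((-2 + N)/(-4))/(0 + 4) = -2 - (-2 + N)/4/4 = -2 + (1/2 - N/4)*(1/4) = -2 + (1/8 - N/16) = -15/8 - N/16)
P(D) = 809/36 - D/72 (P(D) = 2*((19 + 84) + (-15/8 - D/16))/9 = 2*(103 + (-15/8 - D/16))/9 = 2*(809/8 - D/16)/9 = 809/36 - D/72)
1/P(-52) = 1/(809/36 - 1/72*(-52)) = 1/(809/36 + 13/18) = 1/(835/36) = 36/835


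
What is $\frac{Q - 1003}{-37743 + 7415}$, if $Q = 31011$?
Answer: $- \frac{3751}{3791} \approx -0.98945$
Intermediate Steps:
$\frac{Q - 1003}{-37743 + 7415} = \frac{31011 - 1003}{-37743 + 7415} = \frac{30008}{-30328} = 30008 \left(- \frac{1}{30328}\right) = - \frac{3751}{3791}$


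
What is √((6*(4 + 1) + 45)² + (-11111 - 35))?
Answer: I*√5521 ≈ 74.303*I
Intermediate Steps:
√((6*(4 + 1) + 45)² + (-11111 - 35)) = √((6*5 + 45)² - 11146) = √((30 + 45)² - 11146) = √(75² - 11146) = √(5625 - 11146) = √(-5521) = I*√5521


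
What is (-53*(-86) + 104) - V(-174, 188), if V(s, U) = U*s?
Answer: 37374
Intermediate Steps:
(-53*(-86) + 104) - V(-174, 188) = (-53*(-86) + 104) - 188*(-174) = (4558 + 104) - 1*(-32712) = 4662 + 32712 = 37374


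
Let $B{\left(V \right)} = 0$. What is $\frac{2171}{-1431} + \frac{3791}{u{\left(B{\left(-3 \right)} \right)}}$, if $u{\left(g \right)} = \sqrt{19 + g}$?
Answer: $- \frac{2171}{1431} + \frac{3791 \sqrt{19}}{19} \approx 868.2$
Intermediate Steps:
$\frac{2171}{-1431} + \frac{3791}{u{\left(B{\left(-3 \right)} \right)}} = \frac{2171}{-1431} + \frac{3791}{\sqrt{19 + 0}} = 2171 \left(- \frac{1}{1431}\right) + \frac{3791}{\sqrt{19}} = - \frac{2171}{1431} + 3791 \frac{\sqrt{19}}{19} = - \frac{2171}{1431} + \frac{3791 \sqrt{19}}{19}$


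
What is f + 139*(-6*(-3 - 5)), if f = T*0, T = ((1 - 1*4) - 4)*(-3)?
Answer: 6672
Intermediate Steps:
T = 21 (T = ((1 - 4) - 4)*(-3) = (-3 - 4)*(-3) = -7*(-3) = 21)
f = 0 (f = 21*0 = 0)
f + 139*(-6*(-3 - 5)) = 0 + 139*(-6*(-3 - 5)) = 0 + 139*(-6*(-8)) = 0 + 139*48 = 0 + 6672 = 6672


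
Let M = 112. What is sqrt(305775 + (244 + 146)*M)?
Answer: sqrt(349455) ≈ 591.15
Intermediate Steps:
sqrt(305775 + (244 + 146)*M) = sqrt(305775 + (244 + 146)*112) = sqrt(305775 + 390*112) = sqrt(305775 + 43680) = sqrt(349455)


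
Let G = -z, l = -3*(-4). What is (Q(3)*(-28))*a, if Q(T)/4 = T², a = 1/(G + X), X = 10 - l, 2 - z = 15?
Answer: -1008/11 ≈ -91.636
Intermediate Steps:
z = -13 (z = 2 - 1*15 = 2 - 15 = -13)
l = 12
G = 13 (G = -1*(-13) = 13)
X = -2 (X = 10 - 1*12 = 10 - 12 = -2)
a = 1/11 (a = 1/(13 - 2) = 1/11 ≈ 0.090909)
Q(T) = 4*T²
(Q(3)*(-28))*a = ((4*3²)*(-28))*(1/11) = ((4*9)*(-28))*(1/11) = (36*(-28))*(1/11) = -1008*1/11 = -1008/11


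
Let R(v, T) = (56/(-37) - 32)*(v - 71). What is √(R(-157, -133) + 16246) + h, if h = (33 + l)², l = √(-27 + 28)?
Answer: 1156 + 43*√17686/37 ≈ 1310.6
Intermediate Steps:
R(v, T) = 88040/37 - 1240*v/37 (R(v, T) = (56*(-1/37) - 32)*(-71 + v) = (-56/37 - 32)*(-71 + v) = -1240*(-71 + v)/37 = 88040/37 - 1240*v/37)
l = 1 (l = √1 = 1)
h = 1156 (h = (33 + 1)² = 34² = 1156)
√(R(-157, -133) + 16246) + h = √((88040/37 - 1240/37*(-157)) + 16246) + 1156 = √((88040/37 + 194680/37) + 16246) + 1156 = √(282720/37 + 16246) + 1156 = √(883822/37) + 1156 = 43*√17686/37 + 1156 = 1156 + 43*√17686/37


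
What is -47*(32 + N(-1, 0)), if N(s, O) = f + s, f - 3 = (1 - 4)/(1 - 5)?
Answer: -6533/4 ≈ -1633.3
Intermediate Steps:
f = 15/4 (f = 3 + (1 - 4)/(1 - 5) = 3 - 3/(-4) = 3 - 3*(-1/4) = 3 + 3/4 = 15/4 ≈ 3.7500)
N(s, O) = 15/4 + s
-47*(32 + N(-1, 0)) = -47*(32 + (15/4 - 1)) = -47*(32 + 11/4) = -47*139/4 = -6533/4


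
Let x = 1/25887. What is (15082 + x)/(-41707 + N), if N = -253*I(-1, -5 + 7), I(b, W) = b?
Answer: -390427735/1073119698 ≈ -0.36382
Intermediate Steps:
x = 1/25887 ≈ 3.8629e-5
N = 253 (N = -253*(-1) = 253)
(15082 + x)/(-41707 + N) = (15082 + 1/25887)/(-41707 + 253) = (390427735/25887)/(-41454) = (390427735/25887)*(-1/41454) = -390427735/1073119698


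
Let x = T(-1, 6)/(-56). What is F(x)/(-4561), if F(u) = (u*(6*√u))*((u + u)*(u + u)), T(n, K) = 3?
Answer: 81*I*√42/2803446016 ≈ 1.8725e-7*I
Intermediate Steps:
x = -3/56 (x = 3/(-56) = 3*(-1/56) = -3/56 ≈ -0.053571)
F(u) = 24*u^(7/2) (F(u) = (6*u^(3/2))*((2*u)*(2*u)) = (6*u^(3/2))*(4*u²) = 24*u^(7/2))
F(x)/(-4561) = (24*(-3/56)^(7/2))/(-4561) = (24*(-27*I*√42/4917248))*(-1/4561) = -81*I*√42/614656*(-1/4561) = 81*I*√42/2803446016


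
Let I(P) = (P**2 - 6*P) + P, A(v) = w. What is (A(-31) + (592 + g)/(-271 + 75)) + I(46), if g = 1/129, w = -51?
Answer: 46319771/25284 ≈ 1832.0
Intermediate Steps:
g = 1/129 ≈ 0.0077519
A(v) = -51
I(P) = P**2 - 5*P
(A(-31) + (592 + g)/(-271 + 75)) + I(46) = (-51 + (592 + 1/129)/(-271 + 75)) + 46*(-5 + 46) = (-51 + (76369/129)/(-196)) + 46*41 = (-51 + (76369/129)*(-1/196)) + 1886 = (-51 - 76369/25284) + 1886 = -1365853/25284 + 1886 = 46319771/25284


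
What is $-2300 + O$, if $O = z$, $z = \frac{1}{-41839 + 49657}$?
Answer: $- \frac{17981399}{7818} \approx -2300.0$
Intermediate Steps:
$z = \frac{1}{7818} \approx 0.00012791$
$O = \frac{1}{7818} \approx 0.00012791$
$-2300 + O = -2300 + \frac{1}{7818} = - \frac{17981399}{7818}$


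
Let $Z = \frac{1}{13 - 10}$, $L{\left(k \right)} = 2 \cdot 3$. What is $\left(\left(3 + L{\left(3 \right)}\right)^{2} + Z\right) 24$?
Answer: $1952$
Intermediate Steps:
$L{\left(k \right)} = 6$
$Z = \frac{1}{3} \approx 0.33333$
$\left(\left(3 + L{\left(3 \right)}\right)^{2} + Z\right) 24 = \left(\left(3 + 6\right)^{2} + \frac{1}{3}\right) 24 = \left(9^{2} + \frac{1}{3}\right) 24 = \left(81 + \frac{1}{3}\right) 24 = \frac{244}{3} \cdot 24 = 1952$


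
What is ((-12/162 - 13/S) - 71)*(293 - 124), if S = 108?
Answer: -433147/36 ≈ -12032.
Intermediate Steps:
((-12/162 - 13/S) - 71)*(293 - 124) = ((-12/162 - 13/108) - 71)*(293 - 124) = ((-12*1/162 - 13*1/108) - 71)*169 = ((-2/27 - 13/108) - 71)*169 = (-7/36 - 71)*169 = -2563/36*169 = -433147/36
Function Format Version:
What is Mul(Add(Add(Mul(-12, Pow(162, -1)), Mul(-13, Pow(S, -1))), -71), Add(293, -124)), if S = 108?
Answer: Rational(-433147, 36) ≈ -12032.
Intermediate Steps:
Mul(Add(Add(Mul(-12, Pow(162, -1)), Mul(-13, Pow(S, -1))), -71), Add(293, -124)) = Mul(Add(Add(Mul(-12, Pow(162, -1)), Mul(-13, Pow(108, -1))), -71), Add(293, -124)) = Mul(Add(Add(Mul(-12, Rational(1, 162)), Mul(-13, Rational(1, 108))), -71), 169) = Mul(Add(Add(Rational(-2, 27), Rational(-13, 108)), -71), 169) = Mul(Add(Rational(-7, 36), -71), 169) = Mul(Rational(-2563, 36), 169) = Rational(-433147, 36)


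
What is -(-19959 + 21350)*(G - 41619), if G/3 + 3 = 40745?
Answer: -112124337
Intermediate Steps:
G = 122226 (G = -9 + 3*40745 = -9 + 122235 = 122226)
-(-19959 + 21350)*(G - 41619) = -(-19959 + 21350)*(122226 - 41619) = -1391*80607 = -1*112124337 = -112124337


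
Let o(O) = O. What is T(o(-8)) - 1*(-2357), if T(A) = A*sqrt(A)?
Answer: 2357 - 16*I*sqrt(2) ≈ 2357.0 - 22.627*I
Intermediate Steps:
T(A) = A**(3/2)
T(o(-8)) - 1*(-2357) = (-8)**(3/2) - 1*(-2357) = -16*I*sqrt(2) + 2357 = 2357 - 16*I*sqrt(2)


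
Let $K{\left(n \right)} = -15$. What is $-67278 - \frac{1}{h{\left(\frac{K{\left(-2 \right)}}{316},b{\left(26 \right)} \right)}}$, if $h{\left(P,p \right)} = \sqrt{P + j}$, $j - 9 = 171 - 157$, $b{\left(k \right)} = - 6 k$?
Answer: $-67278 - \frac{2 \sqrt{572987}}{7253} \approx -67278.0$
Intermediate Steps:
$j = 23$ ($j = 9 + \left(171 - 157\right) = 9 + 14 = 23$)
$h{\left(P,p \right)} = \sqrt{23 + P}$ ($h{\left(P,p \right)} = \sqrt{P + 23} = \sqrt{23 + P}$)
$-67278 - \frac{1}{h{\left(\frac{K{\left(-2 \right)}}{316},b{\left(26 \right)} \right)}} = -67278 - \frac{1}{\sqrt{23 - \frac{15}{316}}} = -67278 - \frac{1}{\sqrt{\frac{7253}{316}}} = -67278 - \frac{1}{\frac{1}{158} \sqrt{572987}} = -67278 - \frac{2 \sqrt{572987}}{7253}$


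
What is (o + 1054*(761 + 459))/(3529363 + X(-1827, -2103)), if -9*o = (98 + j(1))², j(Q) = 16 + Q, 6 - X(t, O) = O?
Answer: 1651385/4540464 ≈ 0.36370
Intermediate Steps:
X(t, O) = 6 - O
o = -13225/9 (o = -(98 + (16 + 1))²/9 = -(98 + 17)²/9 = -⅑*115² = -⅑*13225 = -13225/9 ≈ -1469.4)
(o + 1054*(761 + 459))/(3529363 + X(-1827, -2103)) = (-13225/9 + 1054*(761 + 459))/(3529363 + (6 - 1*(-2103))) = (-13225/9 + 1054*1220)/(3529363 + (6 + 2103)) = (-13225/9 + 1285880)/(3529363 + 2109) = (11559695/9)/3531472 = (11559695/9)*(1/3531472) = 1651385/4540464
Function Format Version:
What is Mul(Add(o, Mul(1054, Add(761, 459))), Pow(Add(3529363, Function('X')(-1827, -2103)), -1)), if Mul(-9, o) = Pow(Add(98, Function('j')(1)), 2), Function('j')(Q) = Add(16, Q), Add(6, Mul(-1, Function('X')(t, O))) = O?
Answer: Rational(1651385, 4540464) ≈ 0.36370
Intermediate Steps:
Function('X')(t, O) = Add(6, Mul(-1, O))
o = Rational(-13225, 9) (o = Mul(Rational(-1, 9), Pow(Add(98, Add(16, 1)), 2)) = Mul(Rational(-1, 9), Pow(Add(98, 17), 2)) = Mul(Rational(-1, 9), Pow(115, 2)) = Mul(Rational(-1, 9), 13225) = Rational(-13225, 9) ≈ -1469.4)
Mul(Add(o, Mul(1054, Add(761, 459))), Pow(Add(3529363, Function('X')(-1827, -2103)), -1)) = Mul(Add(Rational(-13225, 9), Mul(1054, Add(761, 459))), Pow(Add(3529363, Add(6, Mul(-1, -2103))), -1)) = Mul(Add(Rational(-13225, 9), Mul(1054, 1220)), Pow(Add(3529363, Add(6, 2103)), -1)) = Mul(Add(Rational(-13225, 9), 1285880), Pow(Add(3529363, 2109), -1)) = Mul(Rational(11559695, 9), Pow(3531472, -1)) = Mul(Rational(11559695, 9), Rational(1, 3531472)) = Rational(1651385, 4540464)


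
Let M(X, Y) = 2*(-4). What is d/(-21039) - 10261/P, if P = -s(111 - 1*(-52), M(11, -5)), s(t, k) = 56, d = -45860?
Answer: 218449339/1178184 ≈ 185.41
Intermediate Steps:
M(X, Y) = -8
P = -56 (P = -1*56 = -56)
d/(-21039) - 10261/P = -45860/(-21039) - 10261/(-56) = -45860*(-1/21039) - 10261*(-1/56) = 45860/21039 + 10261/56 = 218449339/1178184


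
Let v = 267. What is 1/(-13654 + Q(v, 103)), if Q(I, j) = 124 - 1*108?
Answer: -1/13638 ≈ -7.3325e-5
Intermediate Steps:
Q(I, j) = 16 (Q(I, j) = 124 - 108 = 16)
1/(-13654 + Q(v, 103)) = 1/(-13654 + 16) = 1/(-13638) = -1/13638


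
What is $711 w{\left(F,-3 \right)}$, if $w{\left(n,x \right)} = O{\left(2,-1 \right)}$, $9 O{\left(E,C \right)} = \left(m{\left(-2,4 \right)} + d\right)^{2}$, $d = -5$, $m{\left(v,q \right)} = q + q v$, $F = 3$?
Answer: $6399$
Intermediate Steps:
$O{\left(E,C \right)} = 9$ ($O{\left(E,C \right)} = \frac{\left(4 \left(1 - 2\right) - 5\right)^{2}}{9} = \frac{\left(4 \left(-1\right) - 5\right)^{2}}{9} = \frac{\left(-4 - 5\right)^{2}}{9} = \frac{\left(-9\right)^{2}}{9} = \frac{1}{9} \cdot 81 = 9$)
$w{\left(n,x \right)} = 9$
$711 w{\left(F,-3 \right)} = 711 \cdot 9 = 6399$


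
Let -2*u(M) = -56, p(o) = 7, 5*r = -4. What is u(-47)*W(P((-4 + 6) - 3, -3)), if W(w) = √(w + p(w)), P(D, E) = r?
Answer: 28*√155/5 ≈ 69.719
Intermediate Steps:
r = -⅘ (r = (⅕)*(-4) = -⅘ ≈ -0.80000)
u(M) = 28 (u(M) = -½*(-56) = 28)
P(D, E) = -⅘
W(w) = √(7 + w) (W(w) = √(w + 7) = √(7 + w))
u(-47)*W(P((-4 + 6) - 3, -3)) = 28*√(7 - ⅘) = 28*√(31/5) = 28*(√155/5) = 28*√155/5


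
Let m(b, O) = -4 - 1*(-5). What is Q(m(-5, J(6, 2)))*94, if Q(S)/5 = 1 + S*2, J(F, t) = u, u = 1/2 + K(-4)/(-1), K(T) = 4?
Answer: 1410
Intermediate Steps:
u = -7/2 (u = 1/2 + 4/(-1) = 1*(½) + 4*(-1) = ½ - 4 = -7/2 ≈ -3.5000)
J(F, t) = -7/2
m(b, O) = 1 (m(b, O) = -4 + 5 = 1)
Q(S) = 5 + 10*S (Q(S) = 5*(1 + S*2) = 5*(1 + 2*S) = 5 + 10*S)
Q(m(-5, J(6, 2)))*94 = (5 + 10*1)*94 = (5 + 10)*94 = 15*94 = 1410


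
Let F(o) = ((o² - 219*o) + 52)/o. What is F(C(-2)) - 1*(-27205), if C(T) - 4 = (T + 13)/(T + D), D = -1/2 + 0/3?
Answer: 134278/5 ≈ 26856.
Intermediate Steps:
D = -½ (D = -1*½ + 0*(⅓) = -½ + 0 = -½ ≈ -0.50000)
C(T) = 4 + (13 + T)/(-½ + T) (C(T) = 4 + (T + 13)/(T - ½) = 4 + (13 + T)/(-½ + T))
F(o) = (52 + o² - 219*o)/o
F(C(-2)) - 1*(-27205) = (-219 + 2*(11 + 5*(-2))/(-1 + 2*(-2)) + 52/((2*(11 + 5*(-2))/(-1 + 2*(-2))))) - 1*(-27205) = (-219 + 2*(11 - 10)/(-1 - 4) + 52/((2*(11 - 10)/(-1 - 4)))) + 27205 = (-219 + 2*1/(-5) + 52/((2*1/(-5)))) + 27205 = (-219 + 2*(-⅕)*1 + 52/((2*(-⅕)*1))) + 27205 = (-219 - ⅖ + 52/(-⅖)) + 27205 = (-219 - ⅖ + 52*(-5/2)) + 27205 = (-219 - ⅖ - 130) + 27205 = -1747/5 + 27205 = 134278/5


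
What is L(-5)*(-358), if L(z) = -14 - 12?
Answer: 9308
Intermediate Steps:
L(z) = -26
L(-5)*(-358) = -26*(-358) = 9308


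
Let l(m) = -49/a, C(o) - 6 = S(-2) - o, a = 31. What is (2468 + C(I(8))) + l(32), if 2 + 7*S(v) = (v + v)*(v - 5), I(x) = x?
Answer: 535585/217 ≈ 2468.1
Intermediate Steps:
S(v) = -2/7 + 2*v*(-5 + v)/7 (S(v) = -2/7 + ((v + v)*(v - 5))/7 = -2/7 + ((2*v)*(-5 + v))/7 = -2/7 + (2*v*(-5 + v))/7 = -2/7 + 2*v*(-5 + v)/7)
C(o) = 68/7 - o (C(o) = 6 + ((-2/7 - 10/7*(-2) + (2/7)*(-2)**2) - o) = 6 + ((-2/7 + 20/7 + (2/7)*4) - o) = 6 + ((-2/7 + 20/7 + 8/7) - o) = 6 + (26/7 - o) = 68/7 - o)
l(m) = -49/31
(2468 + C(I(8))) + l(32) = (2468 + (68/7 - 1*8)) - 49/31 = (2468 + (68/7 - 8)) - 49/31 = (2468 + 12/7) - 49/31 = 17288/7 - 49/31 = 535585/217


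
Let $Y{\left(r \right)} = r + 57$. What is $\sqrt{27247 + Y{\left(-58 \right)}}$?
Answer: $\sqrt{27246} \approx 165.06$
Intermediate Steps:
$Y{\left(r \right)} = 57 + r$
$\sqrt{27247 + Y{\left(-58 \right)}} = \sqrt{27247 + \left(57 - 58\right)} = \sqrt{27247 - 1} = \sqrt{27246}$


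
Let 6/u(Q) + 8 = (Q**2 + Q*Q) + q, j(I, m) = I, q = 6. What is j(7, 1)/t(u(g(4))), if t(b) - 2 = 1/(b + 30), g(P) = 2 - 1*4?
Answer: 31/9 ≈ 3.4444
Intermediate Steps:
g(P) = -2 (g(P) = 2 - 4 = -2)
u(Q) = 6/(-2 + 2*Q**2) (u(Q) = 6/(-8 + ((Q**2 + Q*Q) + 6)) = 6/(-8 + ((Q**2 + Q**2) + 6)) = 6/(-8 + (2*Q**2 + 6)) = 6/(-8 + (6 + 2*Q**2)) = 6/(-2 + 2*Q**2))
t(b) = 2 + 1/(30 + b) (t(b) = 2 + 1/(b + 30) = 2 + 1/(30 + b))
j(7, 1)/t(u(g(4))) = 7/(((61 + 2*(3/(-1 + (-2)**2)))/(30 + 3/(-1 + (-2)**2)))) = 7/(((61 + 2*(3/(-1 + 4)))/(30 + 3/(-1 + 4)))) = 7/(((61 + 2*(3/3))/(30 + 3/3))) = 7/(((61 + 2*(3*(1/3)))/(30 + 3*(1/3)))) = 7/(((61 + 2*1)/(30 + 1))) = 7/(((61 + 2)/31)) = 7/(((1/31)*63)) = 7/(63/31) = 7*(31/63) = 31/9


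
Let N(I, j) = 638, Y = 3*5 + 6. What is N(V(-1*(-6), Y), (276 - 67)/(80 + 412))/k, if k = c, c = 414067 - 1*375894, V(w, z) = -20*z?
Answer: 638/38173 ≈ 0.016713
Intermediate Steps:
Y = 21 (Y = 15 + 6 = 21)
c = 38173 (c = 414067 - 375894 = 38173)
k = 38173
N(V(-1*(-6), Y), (276 - 67)/(80 + 412))/k = 638/38173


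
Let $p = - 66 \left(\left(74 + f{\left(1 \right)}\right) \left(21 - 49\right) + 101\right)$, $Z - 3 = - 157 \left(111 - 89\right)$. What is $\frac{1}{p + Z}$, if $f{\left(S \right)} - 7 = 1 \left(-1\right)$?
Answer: $\frac{1}{137723} \approx 7.261 \cdot 10^{-6}$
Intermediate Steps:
$f{\left(S \right)} = 6$ ($f{\left(S \right)} = 7 + 1 \left(-1\right) = 7 - 1 = 6$)
$Z = -3451$ ($Z = 3 - 157 \left(111 - 89\right) = 3 - 3454 = -3451$)
$p = 141174$ ($p = - 66 \left(\left(74 + 6\right) \left(21 - 49\right) + 101\right) = - 66 \left(80 \left(-28\right) + 101\right) = - 66 \left(-2240 + 101\right) = \left(-66\right) \left(-2139\right) = 141174$)
$\frac{1}{p + Z} = \frac{1}{141174 - 3451} = \frac{1}{137723}$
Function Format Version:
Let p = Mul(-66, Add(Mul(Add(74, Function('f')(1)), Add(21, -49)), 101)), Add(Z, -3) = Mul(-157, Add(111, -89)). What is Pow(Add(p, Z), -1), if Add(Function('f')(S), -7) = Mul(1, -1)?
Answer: Rational(1, 137723) ≈ 7.2610e-6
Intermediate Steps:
Function('f')(S) = 6 (Function('f')(S) = Add(7, Mul(1, -1)) = Add(7, -1) = 6)
Z = -3451 (Z = Add(3, Mul(-157, Add(111, -89))) = Add(3, Mul(-157, 22)) = Add(3, -3454) = -3451)
p = 141174 (p = Mul(-66, Add(Mul(Add(74, 6), Add(21, -49)), 101)) = Mul(-66, Add(Mul(80, -28), 101)) = Mul(-66, Add(-2240, 101)) = Mul(-66, -2139) = 141174)
Pow(Add(p, Z), -1) = Pow(Add(141174, -3451), -1) = Pow(137723, -1) = Rational(1, 137723)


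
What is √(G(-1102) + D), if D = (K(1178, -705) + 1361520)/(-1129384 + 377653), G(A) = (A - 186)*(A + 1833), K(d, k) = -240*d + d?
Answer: I*√532057810462721526/751731 ≈ 970.32*I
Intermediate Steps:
K(d, k) = -239*d
G(A) = (-186 + A)*(1833 + A)
D = -1079978/751731 (D = (-239*1178 + 1361520)/(-1129384 + 377653) = (-281542 + 1361520)/(-751731) = 1079978*(-1/751731) = -1079978/751731 ≈ -1.4367)
√(G(-1102) + D) = √((-340938 + (-1102)² + 1647*(-1102)) - 1079978/751731) = √((-340938 + 1214404 - 1814994) - 1079978/751731) = √(-941528 - 1079978/751731) = √(-707776864946/751731) = I*√532057810462721526/751731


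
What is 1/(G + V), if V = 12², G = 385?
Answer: 1/529 ≈ 0.0018904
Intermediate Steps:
V = 144
1/(G + V) = 1/(385 + 144) = 1/529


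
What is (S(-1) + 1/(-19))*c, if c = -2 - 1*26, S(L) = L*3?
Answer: 1624/19 ≈ 85.474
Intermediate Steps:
S(L) = 3*L
c = -28 (c = -2 - 26 = -28)
(S(-1) + 1/(-19))*c = (3*(-1) + 1/(-19))*(-28) = (-3 - 1/19)*(-28) = -58/19*(-28) = 1624/19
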